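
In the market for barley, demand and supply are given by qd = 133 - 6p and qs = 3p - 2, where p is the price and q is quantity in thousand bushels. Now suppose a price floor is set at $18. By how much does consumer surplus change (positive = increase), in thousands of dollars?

Setting quantity demanded equal to quantity supplied, 133 - 6p = 3p - 2, gives p* = 15 and q* = 43.
Because the floor (18) lies above the market-clearing price, it is binding.
At p = 18: qd = 133 - 6·18 = 25 and qs = 3·18 - 2 = 52.
Consumer surplus without the control is ½ · (133/6 - 15) · 43 = 1849/12.
With the floor, consumers buy 25 units at 18, so CS = ½ · (133/6 - 18) · 25 = 625/12.
Change in consumer surplus = 625/12 - 1849/12 = -102.

-102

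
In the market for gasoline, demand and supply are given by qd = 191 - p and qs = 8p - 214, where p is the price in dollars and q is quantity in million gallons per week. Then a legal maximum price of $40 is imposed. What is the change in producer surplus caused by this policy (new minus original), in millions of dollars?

-630

In a free market, 191 - p = 8p - 214 gives the equilibrium p* = 45, q* = 146.
The ceiling of 40 is below the equilibrium price 45, so it binds.
At p = 40: qd = 191 - 40 = 151 and qs = 8·40 - 214 = 106.
Producer surplus without the control is ½ · (45 - 26.75) · 146 = 1332.25.
With the ceiling, producers sell 106 units at 40, so PS = ½ · (40 - 26.75) · 106 = 702.25.
Change in producer surplus = 702.25 - 1332.25 = -630.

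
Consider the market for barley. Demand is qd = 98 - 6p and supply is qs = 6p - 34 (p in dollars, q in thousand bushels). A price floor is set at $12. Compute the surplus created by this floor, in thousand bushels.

Equilibrium: 98 - 6p = 6p - 34, so 132 = 12p and p* = 11, q* = 32.
Because the floor (12) lies above the market-clearing price, it is binding.
At p = 12: qd = 98 - 6·12 = 26 and qs = 6·12 - 34 = 38.
Surplus = qs - qd = 38 - 26 = 12.

12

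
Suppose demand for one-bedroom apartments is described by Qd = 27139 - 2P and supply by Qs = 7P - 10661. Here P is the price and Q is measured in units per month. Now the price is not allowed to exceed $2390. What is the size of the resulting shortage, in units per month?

16290

Without the control the market clears where 27139 - 2P = 7P - 10661, i.e. P* = 4200 and Q* = 18739.
Since 2390 < 4200, the ceiling is binding.
At P = 2390: Qd = 27139 - 2·2390 = 22359 and Qs = 7·2390 - 10661 = 6069.
Shortage = Qd - Qs = 22359 - 6069 = 16290.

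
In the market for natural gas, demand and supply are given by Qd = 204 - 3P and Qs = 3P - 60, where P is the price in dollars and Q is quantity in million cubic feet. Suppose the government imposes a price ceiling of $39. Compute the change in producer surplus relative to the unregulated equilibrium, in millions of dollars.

Equilibrium: 204 - 3P = 3P - 60, so 264 = 6P and P* = 44, Q* = 72.
The ceiling of 39 is below the equilibrium price 44, so it binds.
At P = 39: Qd = 204 - 3·39 = 87 and Qs = 3·39 - 60 = 57.
Producer surplus without the control is ½ · (44 - 20) · 72 = 864.
With the ceiling, producers sell 57 units at 39, so PS = ½ · (39 - 20) · 57 = 541.5.
Change in producer surplus = 541.5 - 864 = -322.5.

-322.5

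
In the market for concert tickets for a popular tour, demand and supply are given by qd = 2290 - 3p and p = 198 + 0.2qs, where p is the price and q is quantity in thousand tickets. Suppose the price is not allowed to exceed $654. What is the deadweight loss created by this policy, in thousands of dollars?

Rearranging supply gives qs = 5p - 990. Setting quantity demanded equal to quantity supplied, 2290 - 3p = 5p - 990, gives p* = 410 and q* = 1060.
The ceiling of 654 is above the equilibrium price 410, so it is not binding; the market clears at p* = 410, q* = 1060.
Since the control does not bind, no trades are prevented and deadweight loss is zero.

0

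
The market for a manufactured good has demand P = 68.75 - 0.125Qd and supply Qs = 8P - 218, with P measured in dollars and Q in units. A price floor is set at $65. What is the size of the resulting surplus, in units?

272

Rearranging demand gives Qd = 550 - 8P. Without the control the market clears where 550 - 8P = 8P - 218, i.e. P* = 48 and Q* = 166.
Because the floor (65) lies above the market-clearing price, it is binding.
At P = 65: Qd = 550 - 8·65 = 30 and Qs = 8·65 - 218 = 302.
Surplus = Qs - Qd = 302 - 30 = 272.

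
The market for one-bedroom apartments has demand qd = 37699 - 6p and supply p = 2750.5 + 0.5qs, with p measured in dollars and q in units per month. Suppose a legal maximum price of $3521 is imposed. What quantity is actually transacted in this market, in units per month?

Rearranging supply gives qs = 2p - 5501. Equilibrium: 37699 - 6p = 2p - 5501, so 43200 = 8p and p* = 5400, q* = 5299.
Since 3521 < 5400, the ceiling is binding.
At p = 3521: qd = 37699 - 6·3521 = 16573 and qs = 2·3521 - 5501 = 1541.
The quantity actually transacted is the short side, supply: 1541.

1541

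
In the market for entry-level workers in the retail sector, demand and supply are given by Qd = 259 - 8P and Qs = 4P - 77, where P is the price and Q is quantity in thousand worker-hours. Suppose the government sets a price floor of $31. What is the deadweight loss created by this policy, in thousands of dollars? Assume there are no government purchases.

Without the control the market clears where 259 - 8P = 4P - 77, i.e. P* = 28 and Q* = 35.
Because the floor (31) lies above the market-clearing price, it is binding.
At P = 31: Qd = 259 - 8·31 = 11 and Qs = 4·31 - 77 = 47.
Quantity traded falls to 11. At Q = 11 the demand price is (259 - 11)/8 = 31 and the supply price is (77 + 11)/4 = 22.
Deadweight loss = ½ · (31 - 22) · (35 - 11) = ½ · 9 · 24 = 108.

108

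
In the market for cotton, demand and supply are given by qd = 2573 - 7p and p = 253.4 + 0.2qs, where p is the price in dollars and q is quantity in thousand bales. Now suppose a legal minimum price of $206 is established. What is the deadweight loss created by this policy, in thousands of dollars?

Rearranging supply gives qs = 5p - 1267. Without the control the market clears where 2573 - 7p = 5p - 1267, i.e. p* = 320 and q* = 333.
The floor of 206 is below the equilibrium price 320, so it is not binding; the market clears at p* = 320, q* = 333.
Since the control does not bind, no trades are prevented and deadweight loss is zero.

0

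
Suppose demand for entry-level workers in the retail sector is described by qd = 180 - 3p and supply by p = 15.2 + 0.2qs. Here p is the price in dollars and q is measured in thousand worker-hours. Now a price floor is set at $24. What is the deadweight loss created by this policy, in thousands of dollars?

Rearranging supply gives qs = 5p - 76. In a free market, 180 - 3p = 5p - 76 gives the equilibrium p* = 32, q* = 84.
Since 24 is below p* = 32, the floor does not bind and the free-market outcome prevails.
Since the control does not bind, no trades are prevented and deadweight loss is zero.

0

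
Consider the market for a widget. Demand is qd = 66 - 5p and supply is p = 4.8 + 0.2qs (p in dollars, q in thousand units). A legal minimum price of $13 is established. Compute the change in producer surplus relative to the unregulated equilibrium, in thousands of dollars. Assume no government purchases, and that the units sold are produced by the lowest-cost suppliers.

Rearranging supply gives qs = 5p - 24. In a free market, 66 - 5p = 5p - 24 gives the equilibrium p* = 9, q* = 21.
Because the floor (13) lies above the market-clearing price, it is binding.
At p = 13: qd = 66 - 5·13 = 1 and qs = 5·13 - 24 = 41.
Producer surplus without the control is ½ · (9 - 4.8) · 21 = 44.1.
With the floor, 1 units are sold at 13. The supply price at q = 1 is 5, so PS = ½ · [(13 - 4.8) + (13 - 5)] · 1 = 8.1.
Change in producer surplus = 8.1 - 44.1 = -36.

-36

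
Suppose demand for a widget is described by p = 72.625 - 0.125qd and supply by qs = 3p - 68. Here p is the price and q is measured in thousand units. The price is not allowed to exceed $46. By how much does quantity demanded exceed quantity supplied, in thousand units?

Rearranging demand gives qd = 581 - 8p. Without the control the market clears where 581 - 8p = 3p - 68, i.e. p* = 59 and q* = 109.
Because the ceiling (46) lies below the market-clearing price, it is binding.
At p = 46: qd = 581 - 8·46 = 213 and qs = 3·46 - 68 = 70.
Shortage = qd - qs = 213 - 70 = 143.

143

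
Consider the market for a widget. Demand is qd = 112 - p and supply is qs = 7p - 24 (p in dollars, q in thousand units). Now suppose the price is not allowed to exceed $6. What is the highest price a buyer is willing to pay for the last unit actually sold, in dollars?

Equilibrium: 112 - p = 7p - 24, so 136 = 8p and p* = 17, q* = 95.
Since 6 < 17, the ceiling is binding.
At p = 6: qd = 112 - 6 = 106 and qs = 7·6 - 24 = 18.
Only 18 units reach the market. On the demand curve, the marginal buyer's willingness to pay at q = 18 is (112 - 18) = 94.

94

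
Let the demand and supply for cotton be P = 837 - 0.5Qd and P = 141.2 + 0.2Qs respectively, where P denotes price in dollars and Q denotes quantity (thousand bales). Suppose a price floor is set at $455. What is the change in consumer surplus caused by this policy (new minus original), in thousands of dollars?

-101085

Rearranging demand gives Qd = 1674 - 2P; rearranging supply gives Qs = 5P - 706. Equilibrium: 1674 - 2P = 5P - 706, so 2380 = 7P and P* = 340, Q* = 994.
Since 455 > 340, the floor is binding.
At P = 455: Qd = 1674 - 2·455 = 764 and Qs = 5·455 - 706 = 1569.
Consumer surplus without the control is ½ · (837 - 340) · 994 = 247009.
With the floor, consumers buy 764 units at 455, so CS = ½ · (837 - 455) · 764 = 145924.
Change in consumer surplus = 145924 - 247009 = -101085.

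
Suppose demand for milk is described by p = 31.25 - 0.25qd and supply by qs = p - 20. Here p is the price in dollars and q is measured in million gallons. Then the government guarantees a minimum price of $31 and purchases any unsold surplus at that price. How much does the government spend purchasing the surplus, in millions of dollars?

310

Rearranging demand gives qd = 125 - 4p. Setting quantity demanded equal to quantity supplied, 125 - 4p = p - 20, gives p* = 29 and q* = 9.
The floor of 31 is above the equilibrium price 29, so it binds.
At p = 31: qd = 125 - 4·31 = 1 and qs = 31 - 20 = 11.
Surplus = qs - qd = 10.
Government expenditure = surplus × support price = 10 × 31 = 310.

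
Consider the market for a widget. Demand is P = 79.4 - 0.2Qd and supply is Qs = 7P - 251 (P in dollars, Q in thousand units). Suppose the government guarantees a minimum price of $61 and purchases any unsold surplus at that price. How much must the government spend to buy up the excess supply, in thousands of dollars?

Rearranging demand gives Qd = 397 - 5P. Equilibrium: 397 - 5P = 7P - 251, so 648 = 12P and P* = 54, Q* = 127.
Because the floor (61) lies above the market-clearing price, it is binding.
At P = 61: Qd = 397 - 5·61 = 92 and Qs = 7·61 - 251 = 176.
Surplus = Qs - Qd = 84.
Government expenditure = surplus × support price = 84 × 61 = 5124.

5124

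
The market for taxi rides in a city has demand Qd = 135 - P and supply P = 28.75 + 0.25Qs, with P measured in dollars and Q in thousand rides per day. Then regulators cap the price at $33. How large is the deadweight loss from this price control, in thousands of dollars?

2890

Rearranging supply gives Qs = 4P - 115. Equilibrium: 135 - P = 4P - 115, so 250 = 5P and P* = 50, Q* = 85.
The ceiling of 33 is below the equilibrium price 50, so it binds.
At P = 33: Qd = 135 - 33 = 102 and Qs = 4·33 - 115 = 17.
Quantity traded falls to 17. At Q = 17 the demand price is 135 - 17 = 118 and the supply price is (115 + 17)/4 = 33.
Deadweight loss = ½ · (118 - 33) · (85 - 17) = ½ · 85 · 68 = 2890.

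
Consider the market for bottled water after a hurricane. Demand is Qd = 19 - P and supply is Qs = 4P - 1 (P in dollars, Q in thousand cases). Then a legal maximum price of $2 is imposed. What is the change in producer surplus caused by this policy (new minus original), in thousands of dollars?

-22

In a free market, 19 - P = 4P - 1 gives the equilibrium P* = 4, Q* = 15.
The ceiling of 2 is below the equilibrium price 4, so it binds.
At P = 2: Qd = 19 - 2 = 17 and Qs = 4·2 - 1 = 7.
Producer surplus without the control is ½ · (4 - 0.25) · 15 = 28.125.
With the ceiling, producers sell 7 units at 2, so PS = ½ · (2 - 0.25) · 7 = 6.125.
Change in producer surplus = 6.125 - 28.125 = -22.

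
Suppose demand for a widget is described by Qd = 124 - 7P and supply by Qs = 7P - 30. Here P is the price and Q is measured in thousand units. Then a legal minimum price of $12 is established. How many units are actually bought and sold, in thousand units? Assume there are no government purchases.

40

Setting quantity demanded equal to quantity supplied, 124 - 7P = 7P - 30, gives P* = 11 and Q* = 47.
Because the floor (12) lies above the market-clearing price, it is binding.
At P = 12: Qd = 124 - 7·12 = 40 and Qs = 7·12 - 30 = 54.
The quantity actually transacted is the short side, demand: 40.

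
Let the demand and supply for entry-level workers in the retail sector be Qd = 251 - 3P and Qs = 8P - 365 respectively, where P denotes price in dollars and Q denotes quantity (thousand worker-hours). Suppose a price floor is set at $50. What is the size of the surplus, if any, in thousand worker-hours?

0

Setting quantity demanded equal to quantity supplied, 251 - 3P = 8P - 365, gives P* = 56 and Q* = 83.
Since 50 is below P* = 56, the floor does not bind and the free-market outcome prevails.
Since the control does not bind, there is no surplus.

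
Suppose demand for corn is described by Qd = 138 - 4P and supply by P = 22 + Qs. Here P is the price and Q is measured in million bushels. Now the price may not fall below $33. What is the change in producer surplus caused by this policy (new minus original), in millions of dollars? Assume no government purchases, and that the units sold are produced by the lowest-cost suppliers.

-2

Rearranging supply gives Qs = P - 22. Without the control the market clears where 138 - 4P = P - 22, i.e. P* = 32 and Q* = 10.
Because the floor (33) lies above the market-clearing price, it is binding.
At P = 33: Qd = 138 - 4·33 = 6 and Qs = 33 - 22 = 11.
Producer surplus without the control is ½ · (32 - 22) · 10 = 50.
With the floor, 6 units are sold at 33. The supply price at Q = 6 is 28, so PS = ½ · [(33 - 22) + (33 - 28)] · 6 = 48.
Change in producer surplus = 48 - 50 = -2.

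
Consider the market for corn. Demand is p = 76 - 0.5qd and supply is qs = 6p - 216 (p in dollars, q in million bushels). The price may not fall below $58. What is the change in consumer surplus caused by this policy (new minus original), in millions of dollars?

-576

Rearranging demand gives qd = 152 - 2p. Equilibrium: 152 - 2p = 6p - 216, so 368 = 8p and p* = 46, q* = 60.
The floor of 58 is above the equilibrium price 46, so it binds.
At p = 58: qd = 152 - 2·58 = 36 and qs = 6·58 - 216 = 132.
Consumer surplus without the control is ½ · (76 - 46) · 60 = 900.
With the floor, consumers buy 36 units at 58, so CS = ½ · (76 - 58) · 36 = 324.
Change in consumer surplus = 324 - 900 = -576.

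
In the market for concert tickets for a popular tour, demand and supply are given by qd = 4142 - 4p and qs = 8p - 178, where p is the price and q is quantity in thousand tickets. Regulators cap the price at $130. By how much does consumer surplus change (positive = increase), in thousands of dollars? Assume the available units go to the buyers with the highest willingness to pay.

-224940

In a free market, 4142 - 4p = 8p - 178 gives the equilibrium p* = 360, q* = 2702.
Because the ceiling (130) lies below the market-clearing price, it is binding.
At p = 130: qd = 4142 - 4·130 = 3622 and qs = 8·130 - 178 = 862.
Consumer surplus without the control is ½ · (1035.5 - 360) · 2702 = 912600.5.
With the ceiling, 862 units are sold at 130 (assume they go to the highest-value buyers). The demand price at q = 862 is 820, so CS = ½ · [(1035.5 - 130) + (820 - 130)] · 862 = 687660.5.
Change in consumer surplus = 687660.5 - 912600.5 = -224940.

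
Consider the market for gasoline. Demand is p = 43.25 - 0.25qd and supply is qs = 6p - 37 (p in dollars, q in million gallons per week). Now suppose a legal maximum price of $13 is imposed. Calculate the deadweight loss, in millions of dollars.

Rearranging demand gives qd = 173 - 4p. Equilibrium: 173 - 4p = 6p - 37, so 210 = 10p and p* = 21, q* = 89.
Because the ceiling (13) lies below the market-clearing price, it is binding.
At p = 13: qd = 173 - 4·13 = 121 and qs = 6·13 - 37 = 41.
Quantity traded falls to 41. At q = 41 the demand price is (173 - 41)/4 = 33 and the supply price is (37 + 41)/6 = 13.
Deadweight loss = ½ · (33 - 13) · (89 - 41) = ½ · 20 · 48 = 480.

480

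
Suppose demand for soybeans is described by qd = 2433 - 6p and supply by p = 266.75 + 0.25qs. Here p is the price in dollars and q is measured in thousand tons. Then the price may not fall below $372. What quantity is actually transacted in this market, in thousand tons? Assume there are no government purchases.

Rearranging supply gives qs = 4p - 1067. Without the control the market clears where 2433 - 6p = 4p - 1067, i.e. p* = 350 and q* = 333.
Since 372 > 350, the floor is binding.
At p = 372: qd = 2433 - 6·372 = 201 and qs = 4·372 - 1067 = 421.
The quantity actually transacted is the short side, demand: 201.

201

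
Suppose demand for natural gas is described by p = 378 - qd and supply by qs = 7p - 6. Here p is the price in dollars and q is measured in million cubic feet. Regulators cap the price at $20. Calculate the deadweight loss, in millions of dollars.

21952

Rearranging demand gives qd = 378 - p. Without the control the market clears where 378 - p = 7p - 6, i.e. p* = 48 and q* = 330.
Since 20 < 48, the ceiling is binding.
At p = 20: qd = 378 - 20 = 358 and qs = 7·20 - 6 = 134.
Quantity traded falls to 134. At q = 134 the demand price is 378 - 134 = 244 and the supply price is (6 + 134)/7 = 20.
Deadweight loss = ½ · (244 - 20) · (330 - 134) = ½ · 224 · 196 = 21952.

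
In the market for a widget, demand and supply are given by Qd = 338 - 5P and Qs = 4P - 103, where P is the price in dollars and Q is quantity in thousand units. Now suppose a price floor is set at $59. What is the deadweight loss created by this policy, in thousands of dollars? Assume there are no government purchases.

Equilibrium: 338 - 5P = 4P - 103, so 441 = 9P and P* = 49, Q* = 93.
Because the floor (59) lies above the market-clearing price, it is binding.
At P = 59: Qd = 338 - 5·59 = 43 and Qs = 4·59 - 103 = 133.
Quantity traded falls to 43. At Q = 43 the demand price is (338 - 43)/5 = 59 and the supply price is (103 + 43)/4 = 36.5.
Deadweight loss = ½ · (59 - 36.5) · (93 - 43) = ½ · 22.5 · 50 = 562.5.

562.5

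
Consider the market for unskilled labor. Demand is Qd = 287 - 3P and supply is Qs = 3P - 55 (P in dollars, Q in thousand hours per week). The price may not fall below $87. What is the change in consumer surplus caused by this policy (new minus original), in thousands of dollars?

Setting quantity demanded equal to quantity supplied, 287 - 3P = 3P - 55, gives P* = 57 and Q* = 116.
Because the floor (87) lies above the market-clearing price, it is binding.
At P = 87: Qd = 287 - 3·87 = 26 and Qs = 3·87 - 55 = 206.
Consumer surplus without the control is ½ · (287/3 - 57) · 116 = 6728/3.
With the floor, consumers buy 26 units at 87, so CS = ½ · (287/3 - 87) · 26 = 338/3.
Change in consumer surplus = 338/3 - 6728/3 = -2130.

-2130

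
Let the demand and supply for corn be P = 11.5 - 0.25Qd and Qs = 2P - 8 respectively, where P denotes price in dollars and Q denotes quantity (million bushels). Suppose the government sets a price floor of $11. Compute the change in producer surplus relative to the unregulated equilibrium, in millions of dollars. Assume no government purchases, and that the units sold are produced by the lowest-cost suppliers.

-12

Rearranging demand gives Qd = 46 - 4P. Equilibrium: 46 - 4P = 2P - 8, so 54 = 6P and P* = 9, Q* = 10.
Because the floor (11) lies above the market-clearing price, it is binding.
At P = 11: Qd = 46 - 4·11 = 2 and Qs = 2·11 - 8 = 14.
Producer surplus without the control is ½ · (9 - 4) · 10 = 25.
With the floor, 2 units are sold at 11. The supply price at Q = 2 is 5, so PS = ½ · [(11 - 4) + (11 - 5)] · 2 = 13.
Change in producer surplus = 13 - 25 = -12.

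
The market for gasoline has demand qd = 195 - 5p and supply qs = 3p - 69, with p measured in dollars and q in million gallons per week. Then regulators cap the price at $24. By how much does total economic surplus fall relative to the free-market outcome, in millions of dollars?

194.4

Without the control the market clears where 195 - 5p = 3p - 69, i.e. p* = 33 and q* = 30.
Since 24 < 33, the ceiling is binding.
At p = 24: qd = 195 - 5·24 = 75 and qs = 3·24 - 69 = 3.
Quantity traded falls to 3. At q = 3 the demand price is (195 - 3)/5 = 38.4 and the supply price is (69 + 3)/3 = 24.
Deadweight loss = ½ · (38.4 - 24) · (30 - 3) = ½ · 14.4 · 27 = 194.4.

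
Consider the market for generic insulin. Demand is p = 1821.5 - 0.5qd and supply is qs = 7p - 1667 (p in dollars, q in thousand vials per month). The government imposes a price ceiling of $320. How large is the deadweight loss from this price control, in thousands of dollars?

1148175

Rearranging demand gives qd = 3643 - 2p. Equilibrium: 3643 - 2p = 7p - 1667, so 5310 = 9p and p* = 590, q* = 2463.
Since 320 < 590, the ceiling is binding.
At p = 320: qd = 3643 - 2·320 = 3003 and qs = 7·320 - 1667 = 573.
Quantity traded falls to 573. At q = 573 the demand price is (3643 - 573)/2 = 1535 and the supply price is (1667 + 573)/7 = 320.
Deadweight loss = ½ · (1535 - 320) · (2463 - 573) = ½ · 1215 · 1890 = 1148175.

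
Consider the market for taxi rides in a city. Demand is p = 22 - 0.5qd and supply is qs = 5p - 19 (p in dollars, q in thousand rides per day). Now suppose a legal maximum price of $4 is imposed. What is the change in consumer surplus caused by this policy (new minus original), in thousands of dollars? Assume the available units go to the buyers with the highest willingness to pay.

Rearranging demand gives qd = 44 - 2p. Without the control the market clears where 44 - 2p = 5p - 19, i.e. p* = 9 and q* = 26.
The ceiling of 4 is below the equilibrium price 9, so it binds.
At p = 4: qd = 44 - 2·4 = 36 and qs = 5·4 - 19 = 1.
Consumer surplus without the control is ½ · (22 - 9) · 26 = 169.
With the ceiling, 1 units are sold at 4 (assume they go to the highest-value buyers). The demand price at q = 1 is 21.5, so CS = ½ · [(22 - 4) + (21.5 - 4)] · 1 = 17.75.
Change in consumer surplus = 17.75 - 169 = -151.25.

-151.25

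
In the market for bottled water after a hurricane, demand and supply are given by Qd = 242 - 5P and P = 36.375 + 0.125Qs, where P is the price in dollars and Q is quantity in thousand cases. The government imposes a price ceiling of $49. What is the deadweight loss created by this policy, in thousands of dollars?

Rearranging supply gives Qs = 8P - 291. In a free market, 242 - 5P = 8P - 291 gives the equilibrium P* = 41, Q* = 37.
The ceiling of 49 is above the equilibrium price 41, so it is not binding; the market clears at P* = 41, Q* = 37.
Since the control does not bind, no trades are prevented and deadweight loss is zero.

0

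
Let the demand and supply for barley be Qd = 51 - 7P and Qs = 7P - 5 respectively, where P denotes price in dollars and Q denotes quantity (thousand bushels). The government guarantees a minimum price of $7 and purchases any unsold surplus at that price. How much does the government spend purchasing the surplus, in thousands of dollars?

Equilibrium: 51 - 7P = 7P - 5, so 56 = 14P and P* = 4, Q* = 23.
Because the floor (7) lies above the market-clearing price, it is binding.
At P = 7: Qd = 51 - 7·7 = 2 and Qs = 7·7 - 5 = 44.
Surplus = Qs - Qd = 42.
Government expenditure = surplus × support price = 42 × 7 = 294.

294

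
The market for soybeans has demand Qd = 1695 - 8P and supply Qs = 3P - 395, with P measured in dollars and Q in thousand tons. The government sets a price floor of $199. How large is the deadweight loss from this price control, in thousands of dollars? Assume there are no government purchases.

1188

Equilibrium: 1695 - 8P = 3P - 395, so 2090 = 11P and P* = 190, Q* = 175.
Because the floor (199) lies above the market-clearing price, it is binding.
At P = 199: Qd = 1695 - 8·199 = 103 and Qs = 3·199 - 395 = 202.
Quantity traded falls to 103. At Q = 103 the demand price is (1695 - 103)/8 = 199 and the supply price is (395 + 103)/3 = 166.
Deadweight loss = ½ · (199 - 166) · (175 - 103) = ½ · 33 · 72 = 1188.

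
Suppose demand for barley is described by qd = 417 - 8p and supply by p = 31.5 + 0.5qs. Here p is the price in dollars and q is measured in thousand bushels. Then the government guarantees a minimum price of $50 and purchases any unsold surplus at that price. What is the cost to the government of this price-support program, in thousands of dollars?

Rearranging supply gives qs = 2p - 63. In a free market, 417 - 8p = 2p - 63 gives the equilibrium p* = 48, q* = 33.
Because the floor (50) lies above the market-clearing price, it is binding.
At p = 50: qd = 417 - 8·50 = 17 and qs = 2·50 - 63 = 37.
Surplus = qs - qd = 20.
Government expenditure = surplus × support price = 20 × 50 = 1000.

1000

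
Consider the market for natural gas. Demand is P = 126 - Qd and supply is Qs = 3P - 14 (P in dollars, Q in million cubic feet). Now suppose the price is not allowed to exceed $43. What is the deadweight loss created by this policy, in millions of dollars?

Rearranging demand gives Qd = 126 - P. In a free market, 126 - P = 3P - 14 gives the equilibrium P* = 35, Q* = 91.
The ceiling of 43 is above the equilibrium price 35, so it is not binding; the market clears at P* = 35, Q* = 91.
Since the control does not bind, no trades are prevented and deadweight loss is zero.

0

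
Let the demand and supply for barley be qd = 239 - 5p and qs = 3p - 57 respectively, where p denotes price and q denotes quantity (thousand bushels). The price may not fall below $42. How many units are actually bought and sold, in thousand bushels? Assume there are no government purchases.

Equilibrium: 239 - 5p = 3p - 57, so 296 = 8p and p* = 37, q* = 54.
Since 42 > 37, the floor is binding.
At p = 42: qd = 239 - 5·42 = 29 and qs = 3·42 - 57 = 69.
The quantity actually transacted is the short side, demand: 29.

29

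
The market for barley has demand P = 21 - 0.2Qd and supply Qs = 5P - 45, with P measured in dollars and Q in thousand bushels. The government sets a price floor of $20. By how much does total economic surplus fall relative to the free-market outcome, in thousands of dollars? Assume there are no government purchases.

Rearranging demand gives Qd = 105 - 5P. Without the control the market clears where 105 - 5P = 5P - 45, i.e. P* = 15 and Q* = 30.
Because the floor (20) lies above the market-clearing price, it is binding.
At P = 20: Qd = 105 - 5·20 = 5 and Qs = 5·20 - 45 = 55.
Quantity traded falls to 5. At Q = 5 the demand price is (105 - 5)/5 = 20 and the supply price is (45 + 5)/5 = 10.
Deadweight loss = ½ · (20 - 10) · (30 - 5) = ½ · 10 · 25 = 125.

125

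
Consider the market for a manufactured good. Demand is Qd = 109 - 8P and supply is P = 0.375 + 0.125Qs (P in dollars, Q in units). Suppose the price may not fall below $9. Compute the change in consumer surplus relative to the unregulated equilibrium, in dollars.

Rearranging supply gives Qs = 8P - 3. Without the control the market clears where 109 - 8P = 8P - 3, i.e. P* = 7 and Q* = 53.
The floor of 9 is above the equilibrium price 7, so it binds.
At P = 9: Qd = 109 - 8·9 = 37 and Qs = 8·9 - 3 = 69.
Consumer surplus without the control is ½ · (13.625 - 7) · 53 = 175.5625.
With the floor, consumers buy 37 units at 9, so CS = ½ · (13.625 - 9) · 37 = 85.5625.
Change in consumer surplus = 85.5625 - 175.5625 = -90.

-90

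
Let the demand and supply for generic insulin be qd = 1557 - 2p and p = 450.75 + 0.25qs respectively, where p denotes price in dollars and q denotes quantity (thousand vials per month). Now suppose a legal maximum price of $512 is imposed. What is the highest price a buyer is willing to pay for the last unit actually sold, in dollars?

Rearranging supply gives qs = 4p - 1803. Setting quantity demanded equal to quantity supplied, 1557 - 2p = 4p - 1803, gives p* = 560 and q* = 437.
The ceiling of 512 is below the equilibrium price 560, so it binds.
At p = 512: qd = 1557 - 2·512 = 533 and qs = 4·512 - 1803 = 245.
Only 245 units reach the market. On the demand curve, the marginal buyer's willingness to pay at q = 245 is (1557 - 245)/2 = 656.

656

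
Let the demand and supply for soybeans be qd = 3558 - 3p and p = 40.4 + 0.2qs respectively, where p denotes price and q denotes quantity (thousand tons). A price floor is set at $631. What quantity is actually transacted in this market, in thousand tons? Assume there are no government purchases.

1665

Rearranging supply gives qs = 5p - 202. Without the control the market clears where 3558 - 3p = 5p - 202, i.e. p* = 470 and q* = 2148.
Since 631 > 470, the floor is binding.
At p = 631: qd = 3558 - 3·631 = 1665 and qs = 5·631 - 202 = 2953.
The quantity actually transacted is the short side, demand: 1665.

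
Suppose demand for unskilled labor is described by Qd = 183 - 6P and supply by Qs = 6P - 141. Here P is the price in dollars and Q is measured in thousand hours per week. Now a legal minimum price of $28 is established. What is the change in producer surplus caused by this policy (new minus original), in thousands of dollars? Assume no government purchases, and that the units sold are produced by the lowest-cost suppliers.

12

Setting quantity demanded equal to quantity supplied, 183 - 6P = 6P - 141, gives P* = 27 and Q* = 21.
The floor of 28 is above the equilibrium price 27, so it binds.
At P = 28: Qd = 183 - 6·28 = 15 and Qs = 6·28 - 141 = 27.
Producer surplus without the control is ½ · (27 - 23.5) · 21 = 36.75.
With the floor, 15 units are sold at 28. The supply price at Q = 15 is 26, so PS = ½ · [(28 - 23.5) + (28 - 26)] · 15 = 48.75.
Change in producer surplus = 48.75 - 36.75 = 12.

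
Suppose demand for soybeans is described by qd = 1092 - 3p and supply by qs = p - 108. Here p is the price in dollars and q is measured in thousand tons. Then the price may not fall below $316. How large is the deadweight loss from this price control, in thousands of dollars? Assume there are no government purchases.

Equilibrium: 1092 - 3p = p - 108, so 1200 = 4p and p* = 300, q* = 192.
The floor of 316 is above the equilibrium price 300, so it binds.
At p = 316: qd = 1092 - 3·316 = 144 and qs = 316 - 108 = 208.
Quantity traded falls to 144. At q = 144 the demand price is (1092 - 144)/3 = 316 and the supply price is 108 + 144 = 252.
Deadweight loss = ½ · (316 - 252) · (192 - 144) = ½ · 64 · 48 = 1536.

1536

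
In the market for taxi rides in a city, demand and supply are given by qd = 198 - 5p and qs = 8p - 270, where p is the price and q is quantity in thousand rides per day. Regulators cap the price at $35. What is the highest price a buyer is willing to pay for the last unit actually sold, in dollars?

37.6

In a free market, 198 - 5p = 8p - 270 gives the equilibrium p* = 36, q* = 18.
Since 35 < 36, the ceiling is binding.
At p = 35: qd = 198 - 5·35 = 23 and qs = 8·35 - 270 = 10.
Only 10 units reach the market. On the demand curve, the marginal buyer's willingness to pay at q = 10 is (198 - 10)/5 = 37.6.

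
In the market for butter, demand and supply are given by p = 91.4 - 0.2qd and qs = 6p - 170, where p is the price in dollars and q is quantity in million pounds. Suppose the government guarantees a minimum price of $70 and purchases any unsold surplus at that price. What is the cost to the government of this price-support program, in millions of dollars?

Rearranging demand gives qd = 457 - 5p. Without the control the market clears where 457 - 5p = 6p - 170, i.e. p* = 57 and q* = 172.
Because the floor (70) lies above the market-clearing price, it is binding.
At p = 70: qd = 457 - 5·70 = 107 and qs = 6·70 - 170 = 250.
Surplus = qs - qd = 143.
Government expenditure = surplus × support price = 143 × 70 = 10010.

10010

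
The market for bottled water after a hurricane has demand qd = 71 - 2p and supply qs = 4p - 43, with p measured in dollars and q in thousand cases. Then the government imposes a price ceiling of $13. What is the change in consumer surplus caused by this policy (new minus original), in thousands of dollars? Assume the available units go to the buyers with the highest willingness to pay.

Without the control the market clears where 71 - 2p = 4p - 43, i.e. p* = 19 and q* = 33.
Because the ceiling (13) lies below the market-clearing price, it is binding.
At p = 13: qd = 71 - 2·13 = 45 and qs = 4·13 - 43 = 9.
Consumer surplus without the control is ½ · (35.5 - 19) · 33 = 272.25.
With the ceiling, 9 units are sold at 13 (assume they go to the highest-value buyers). The demand price at q = 9 is 31, so CS = ½ · [(35.5 - 13) + (31 - 13)] · 9 = 182.25.
Change in consumer surplus = 182.25 - 272.25 = -90.

-90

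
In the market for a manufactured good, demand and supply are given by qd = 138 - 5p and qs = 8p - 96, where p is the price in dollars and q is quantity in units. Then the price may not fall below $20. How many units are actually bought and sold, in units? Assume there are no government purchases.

In a free market, 138 - 5p = 8p - 96 gives the equilibrium p* = 18, q* = 48.
Since 20 > 18, the floor is binding.
At p = 20: qd = 138 - 5·20 = 38 and qs = 8·20 - 96 = 64.
The quantity actually transacted is the short side, demand: 38.

38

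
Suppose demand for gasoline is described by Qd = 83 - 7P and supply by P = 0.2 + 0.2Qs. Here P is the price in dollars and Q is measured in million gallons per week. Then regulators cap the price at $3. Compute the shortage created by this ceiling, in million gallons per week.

Rearranging supply gives Qs = 5P - 1. Setting quantity demanded equal to quantity supplied, 83 - 7P = 5P - 1, gives P* = 7 and Q* = 34.
Because the ceiling (3) lies below the market-clearing price, it is binding.
At P = 3: Qd = 83 - 7·3 = 62 and Qs = 5·3 - 1 = 14.
Shortage = Qd - Qs = 62 - 14 = 48.

48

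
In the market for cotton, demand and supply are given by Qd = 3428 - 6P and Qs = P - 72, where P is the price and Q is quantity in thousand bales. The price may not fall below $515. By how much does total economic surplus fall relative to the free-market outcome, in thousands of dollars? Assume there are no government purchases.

4725

Equilibrium: 3428 - 6P = P - 72, so 3500 = 7P and P* = 500, Q* = 428.
Since 515 > 500, the floor is binding.
At P = 515: Qd = 3428 - 6·515 = 338 and Qs = 515 - 72 = 443.
Quantity traded falls to 338. At Q = 338 the demand price is (3428 - 338)/6 = 515 and the supply price is 72 + 338 = 410.
Deadweight loss = ½ · (515 - 410) · (428 - 338) = ½ · 105 · 90 = 4725.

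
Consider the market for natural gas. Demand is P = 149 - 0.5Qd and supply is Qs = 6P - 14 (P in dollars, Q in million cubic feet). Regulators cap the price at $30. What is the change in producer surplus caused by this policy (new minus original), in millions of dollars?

Rearranging demand gives Qd = 298 - 2P. In a free market, 298 - 2P = 6P - 14 gives the equilibrium P* = 39, Q* = 220.
The ceiling of 30 is below the equilibrium price 39, so it binds.
At P = 30: Qd = 298 - 2·30 = 238 and Qs = 6·30 - 14 = 166.
Producer surplus without the control is ½ · (39 - 7/3) · 220 = 12100/3.
With the ceiling, producers sell 166 units at 30, so PS = ½ · (30 - 7/3) · 166 = 6889/3.
Change in producer surplus = 6889/3 - 12100/3 = -1737.

-1737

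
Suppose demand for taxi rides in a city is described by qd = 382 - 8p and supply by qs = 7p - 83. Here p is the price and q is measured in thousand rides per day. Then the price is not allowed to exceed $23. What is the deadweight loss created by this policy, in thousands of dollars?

420

In a free market, 382 - 8p = 7p - 83 gives the equilibrium p* = 31, q* = 134.
Because the ceiling (23) lies below the market-clearing price, it is binding.
At p = 23: qd = 382 - 8·23 = 198 and qs = 7·23 - 83 = 78.
Quantity traded falls to 78. At q = 78 the demand price is (382 - 78)/8 = 38 and the supply price is (83 + 78)/7 = 23.
Deadweight loss = ½ · (38 - 23) · (134 - 78) = ½ · 15 · 56 = 420.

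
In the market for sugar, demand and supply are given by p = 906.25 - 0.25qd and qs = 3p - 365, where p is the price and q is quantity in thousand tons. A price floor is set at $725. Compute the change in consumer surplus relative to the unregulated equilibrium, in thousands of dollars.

-160425

Rearranging demand gives qd = 3625 - 4p. Equilibrium: 3625 - 4p = 3p - 365, so 3990 = 7p and p* = 570, q* = 1345.
Because the floor (725) lies above the market-clearing price, it is binding.
At p = 725: qd = 3625 - 4·725 = 725 and qs = 3·725 - 365 = 1810.
Consumer surplus without the control is ½ · (906.25 - 570) · 1345 = 226128.125.
With the floor, consumers buy 725 units at 725, so CS = ½ · (906.25 - 725) · 725 = 65703.125.
Change in consumer surplus = 65703.125 - 226128.125 = -160425.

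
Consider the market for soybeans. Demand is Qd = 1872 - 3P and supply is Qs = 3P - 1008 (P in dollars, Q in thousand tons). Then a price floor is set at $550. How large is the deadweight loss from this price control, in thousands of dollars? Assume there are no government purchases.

14700

Without the control the market clears where 1872 - 3P = 3P - 1008, i.e. P* = 480 and Q* = 432.
Since 550 > 480, the floor is binding.
At P = 550: Qd = 1872 - 3·550 = 222 and Qs = 3·550 - 1008 = 642.
Quantity traded falls to 222. At Q = 222 the demand price is (1872 - 222)/3 = 550 and the supply price is (1008 + 222)/3 = 410.
Deadweight loss = ½ · (550 - 410) · (432 - 222) = ½ · 140 · 210 = 14700.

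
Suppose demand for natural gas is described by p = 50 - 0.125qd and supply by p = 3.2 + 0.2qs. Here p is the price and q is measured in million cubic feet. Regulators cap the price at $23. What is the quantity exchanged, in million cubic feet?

Rearranging demand gives qd = 400 - 8p; rearranging supply gives qs = 5p - 16. Equilibrium: 400 - 8p = 5p - 16, so 416 = 13p and p* = 32, q* = 144.
Since 23 < 32, the ceiling is binding.
At p = 23: qd = 400 - 8·23 = 216 and qs = 5·23 - 16 = 99.
The quantity actually transacted is the short side, supply: 99.

99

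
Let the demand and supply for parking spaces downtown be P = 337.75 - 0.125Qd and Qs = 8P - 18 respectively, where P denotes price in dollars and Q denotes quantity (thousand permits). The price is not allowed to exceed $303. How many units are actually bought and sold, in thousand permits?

1342

Rearranging demand gives Qd = 2702 - 8P. In a free market, 2702 - 8P = 8P - 18 gives the equilibrium P* = 170, Q* = 1342.
The ceiling of 303 is above the equilibrium price 170, so it is not binding; the market clears at P* = 170, Q* = 1342.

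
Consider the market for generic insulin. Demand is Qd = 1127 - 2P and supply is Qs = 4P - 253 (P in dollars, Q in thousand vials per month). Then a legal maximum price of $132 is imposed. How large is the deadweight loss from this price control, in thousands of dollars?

Without the control the market clears where 1127 - 2P = 4P - 253, i.e. P* = 230 and Q* = 667.
Because the ceiling (132) lies below the market-clearing price, it is binding.
At P = 132: Qd = 1127 - 2·132 = 863 and Qs = 4·132 - 253 = 275.
Quantity traded falls to 275. At Q = 275 the demand price is (1127 - 275)/2 = 426 and the supply price is (253 + 275)/4 = 132.
Deadweight loss = ½ · (426 - 132) · (667 - 275) = ½ · 294 · 392 = 57624.

57624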